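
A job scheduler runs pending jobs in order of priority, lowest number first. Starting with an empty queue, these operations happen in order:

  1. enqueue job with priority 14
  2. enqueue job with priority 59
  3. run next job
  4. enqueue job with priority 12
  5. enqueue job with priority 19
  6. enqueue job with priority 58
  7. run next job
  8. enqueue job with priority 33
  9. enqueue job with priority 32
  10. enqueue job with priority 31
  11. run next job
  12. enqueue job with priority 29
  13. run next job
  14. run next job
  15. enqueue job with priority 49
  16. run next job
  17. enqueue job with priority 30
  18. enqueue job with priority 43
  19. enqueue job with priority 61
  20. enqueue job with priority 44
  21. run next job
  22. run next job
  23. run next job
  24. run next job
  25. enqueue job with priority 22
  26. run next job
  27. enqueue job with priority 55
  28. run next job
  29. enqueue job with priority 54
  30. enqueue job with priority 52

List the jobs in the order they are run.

insert 14 → {14}
insert 59 → {14, 59}
run next job → 14; now {59}
insert 12 → {12, 59}
insert 19 → {12, 19, 59}
insert 58 → {12, 19, 58, 59}
run next job → 12; now {19, 58, 59}
insert 33 → {19, 33, 58, 59}
insert 32 → {19, 32, 33, 58, 59}
insert 31 → {19, 31, 32, 33, 58, 59}
run next job → 19; now {31, 32, 33, 58, 59}
insert 29 → {29, 31, 32, 33, 58, 59}
run next job → 29; now {31, 32, 33, 58, 59}
run next job → 31; now {32, 33, 58, 59}
insert 49 → {32, 33, 49, 58, 59}
run next job → 32; now {33, 49, 58, 59}
insert 30 → {30, 33, 49, 58, 59}
insert 43 → {30, 33, 43, 49, 58, 59}
insert 61 → {30, 33, 43, 49, 58, 59, 61}
insert 44 → {30, 33, 43, 44, 49, 58, 59, 61}
run next job → 30; now {33, 43, 44, 49, 58, 59, 61}
run next job → 33; now {43, 44, 49, 58, 59, 61}
run next job → 43; now {44, 49, 58, 59, 61}
run next job → 44; now {49, 58, 59, 61}
insert 22 → {22, 49, 58, 59, 61}
run next job → 22; now {49, 58, 59, 61}
insert 55 → {49, 55, 58, 59, 61}
run next job → 49; now {55, 58, 59, 61}
insert 54 → {54, 55, 58, 59, 61}
insert 52 → {52, 54, 55, 58, 59, 61}

[14, 12, 19, 29, 31, 32, 30, 33, 43, 44, 22, 49]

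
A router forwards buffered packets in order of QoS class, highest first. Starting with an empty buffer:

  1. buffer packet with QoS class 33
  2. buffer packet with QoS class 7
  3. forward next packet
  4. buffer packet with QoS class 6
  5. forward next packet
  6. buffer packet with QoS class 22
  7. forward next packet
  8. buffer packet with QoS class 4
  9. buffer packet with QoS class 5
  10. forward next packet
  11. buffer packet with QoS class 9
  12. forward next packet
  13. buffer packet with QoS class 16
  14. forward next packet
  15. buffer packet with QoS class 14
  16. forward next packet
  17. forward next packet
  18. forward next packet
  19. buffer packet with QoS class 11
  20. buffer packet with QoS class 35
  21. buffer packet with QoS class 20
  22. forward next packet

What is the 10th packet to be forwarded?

insert 33 → {33}
insert 7 → {33, 7}
forward next packet → 33; now {7}
insert 6 → {7, 6}
forward next packet → 7; now {6}
insert 22 → {22, 6}
forward next packet → 22; now {6}
insert 4 → {6, 4}
insert 5 → {6, 5, 4}
forward next packet → 6; now {5, 4}
insert 9 → {9, 5, 4}
forward next packet → 9; now {5, 4}
insert 16 → {16, 5, 4}
forward next packet → 16; now {5, 4}
insert 14 → {14, 5, 4}
forward next packet → 14; now {5, 4}
forward next packet → 5; now {4}
forward next packet → 4; now {}
insert 11 → {11}
insert 35 → {35, 11}
insert 20 → {35, 20, 11}
forward next packet → 35; now {20, 11}

35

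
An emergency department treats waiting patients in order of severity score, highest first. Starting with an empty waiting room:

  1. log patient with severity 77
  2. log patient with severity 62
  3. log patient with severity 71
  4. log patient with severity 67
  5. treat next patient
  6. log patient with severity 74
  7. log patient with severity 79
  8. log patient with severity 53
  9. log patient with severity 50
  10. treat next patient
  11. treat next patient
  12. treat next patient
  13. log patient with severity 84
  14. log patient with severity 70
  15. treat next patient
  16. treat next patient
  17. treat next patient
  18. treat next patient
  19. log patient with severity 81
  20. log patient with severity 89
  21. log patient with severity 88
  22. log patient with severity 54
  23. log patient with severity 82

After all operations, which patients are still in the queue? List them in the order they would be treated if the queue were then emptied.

89, 88, 82, 81, 54, 53, 50

insert 77 → {77}
insert 62 → {77, 62}
insert 71 → {77, 71, 62}
insert 67 → {77, 71, 67, 62}
treat next patient → 77; now {71, 67, 62}
insert 74 → {74, 71, 67, 62}
insert 79 → {79, 74, 71, 67, 62}
insert 53 → {79, 74, 71, 67, 62, 53}
insert 50 → {79, 74, 71, 67, 62, 53, 50}
treat next patient → 79; now {74, 71, 67, 62, 53, 50}
treat next patient → 74; now {71, 67, 62, 53, 50}
treat next patient → 71; now {67, 62, 53, 50}
insert 84 → {84, 67, 62, 53, 50}
insert 70 → {84, 70, 67, 62, 53, 50}
treat next patient → 84; now {70, 67, 62, 53, 50}
treat next patient → 70; now {67, 62, 53, 50}
treat next patient → 67; now {62, 53, 50}
treat next patient → 62; now {53, 50}
insert 81 → {81, 53, 50}
insert 89 → {89, 81, 53, 50}
insert 88 → {89, 88, 81, 53, 50}
insert 54 → {89, 88, 81, 54, 53, 50}
insert 82 → {89, 88, 82, 81, 54, 53, 50}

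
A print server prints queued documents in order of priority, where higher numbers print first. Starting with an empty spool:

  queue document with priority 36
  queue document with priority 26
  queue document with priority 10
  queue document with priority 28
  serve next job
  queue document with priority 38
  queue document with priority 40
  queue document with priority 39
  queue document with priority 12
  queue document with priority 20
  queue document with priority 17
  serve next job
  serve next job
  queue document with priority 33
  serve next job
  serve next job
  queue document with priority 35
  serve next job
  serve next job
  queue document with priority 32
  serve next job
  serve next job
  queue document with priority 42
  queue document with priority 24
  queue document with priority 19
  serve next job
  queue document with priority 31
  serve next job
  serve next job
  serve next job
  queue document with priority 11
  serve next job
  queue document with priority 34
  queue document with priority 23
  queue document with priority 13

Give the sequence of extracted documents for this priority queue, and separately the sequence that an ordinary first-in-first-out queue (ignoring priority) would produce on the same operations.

priority queue: [36, 40, 39, 38, 33, 35, 28, 32, 26, 42, 31, 24, 20, 19]; FIFO queue: 36 → 26 → 10 → 28 → 38 → 40 → 39 → 12 → 20 → 17 → 33 → 35 → 32 → 42

insert 36 → {36}
insert 26 → {36, 26}
insert 10 → {36, 26, 10}
insert 28 → {36, 28, 26, 10}
serve next job → 36; now {28, 26, 10}
insert 38 → {38, 28, 26, 10}
insert 40 → {40, 38, 28, 26, 10}
insert 39 → {40, 39, 38, 28, 26, 10}
insert 12 → {40, 39, 38, 28, 26, 12, 10}
insert 20 → {40, 39, 38, 28, 26, 20, 12, 10}
insert 17 → {40, 39, 38, 28, 26, 20, 17, 12, 10}
serve next job → 40; now {39, 38, 28, 26, 20, 17, 12, 10}
serve next job → 39; now {38, 28, 26, 20, 17, 12, 10}
insert 33 → {38, 33, 28, 26, 20, 17, 12, 10}
serve next job → 38; now {33, 28, 26, 20, 17, 12, 10}
serve next job → 33; now {28, 26, 20, 17, 12, 10}
insert 35 → {35, 28, 26, 20, 17, 12, 10}
serve next job → 35; now {28, 26, 20, 17, 12, 10}
serve next job → 28; now {26, 20, 17, 12, 10}
insert 32 → {32, 26, 20, 17, 12, 10}
serve next job → 32; now {26, 20, 17, 12, 10}
serve next job → 26; now {20, 17, 12, 10}
insert 42 → {42, 20, 17, 12, 10}
insert 24 → {42, 24, 20, 17, 12, 10}
insert 19 → {42, 24, 20, 19, 17, 12, 10}
serve next job → 42; now {24, 20, 19, 17, 12, 10}
insert 31 → {31, 24, 20, 19, 17, 12, 10}
serve next job → 31; now {24, 20, 19, 17, 12, 10}
serve next job → 24; now {20, 19, 17, 12, 10}
serve next job → 20; now {19, 17, 12, 10}
insert 11 → {19, 17, 12, 11, 10}
serve next job → 19; now {17, 12, 11, 10}
insert 34 → {34, 17, 12, 11, 10}
insert 23 → {34, 23, 17, 12, 11, 10}
insert 13 → {34, 23, 17, 13, 12, 11, 10}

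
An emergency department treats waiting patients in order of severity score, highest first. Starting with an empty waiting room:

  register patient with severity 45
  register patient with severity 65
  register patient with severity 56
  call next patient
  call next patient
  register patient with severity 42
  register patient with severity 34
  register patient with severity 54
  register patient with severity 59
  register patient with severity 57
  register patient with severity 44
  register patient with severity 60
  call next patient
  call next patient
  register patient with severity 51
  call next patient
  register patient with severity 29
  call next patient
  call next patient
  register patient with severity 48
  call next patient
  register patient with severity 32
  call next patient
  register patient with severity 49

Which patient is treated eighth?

48

insert 45 → {45}
insert 65 → {65, 45}
insert 56 → {65, 56, 45}
call next patient → 65; now {56, 45}
call next patient → 56; now {45}
insert 42 → {45, 42}
insert 34 → {45, 42, 34}
insert 54 → {54, 45, 42, 34}
insert 59 → {59, 54, 45, 42, 34}
insert 57 → {59, 57, 54, 45, 42, 34}
insert 44 → {59, 57, 54, 45, 44, 42, 34}
insert 60 → {60, 59, 57, 54, 45, 44, 42, 34}
call next patient → 60; now {59, 57, 54, 45, 44, 42, 34}
call next patient → 59; now {57, 54, 45, 44, 42, 34}
insert 51 → {57, 54, 51, 45, 44, 42, 34}
call next patient → 57; now {54, 51, 45, 44, 42, 34}
insert 29 → {54, 51, 45, 44, 42, 34, 29}
call next patient → 54; now {51, 45, 44, 42, 34, 29}
call next patient → 51; now {45, 44, 42, 34, 29}
insert 48 → {48, 45, 44, 42, 34, 29}
call next patient → 48; now {45, 44, 42, 34, 29}
insert 32 → {45, 44, 42, 34, 32, 29}
call next patient → 45; now {44, 42, 34, 32, 29}
insert 49 → {49, 44, 42, 34, 32, 29}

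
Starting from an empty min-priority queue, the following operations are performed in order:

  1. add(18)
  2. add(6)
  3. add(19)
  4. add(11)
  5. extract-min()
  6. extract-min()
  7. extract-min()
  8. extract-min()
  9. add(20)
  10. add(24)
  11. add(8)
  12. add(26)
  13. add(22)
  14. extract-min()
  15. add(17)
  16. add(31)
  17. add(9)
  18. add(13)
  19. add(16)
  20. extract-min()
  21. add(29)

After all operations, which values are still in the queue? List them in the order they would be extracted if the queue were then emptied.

insert 18 → {18}
insert 6 → {6, 18}
insert 19 → {6, 18, 19}
insert 11 → {6, 11, 18, 19}
extract-min → 6; now {11, 18, 19}
extract-min → 11; now {18, 19}
extract-min → 18; now {19}
extract-min → 19; now {}
insert 20 → {20}
insert 24 → {20, 24}
insert 8 → {8, 20, 24}
insert 26 → {8, 20, 24, 26}
insert 22 → {8, 20, 22, 24, 26}
extract-min → 8; now {20, 22, 24, 26}
insert 17 → {17, 20, 22, 24, 26}
insert 31 → {17, 20, 22, 24, 26, 31}
insert 9 → {9, 17, 20, 22, 24, 26, 31}
insert 13 → {9, 13, 17, 20, 22, 24, 26, 31}
insert 16 → {9, 13, 16, 17, 20, 22, 24, 26, 31}
extract-min → 9; now {13, 16, 17, 20, 22, 24, 26, 31}
insert 29 → {13, 16, 17, 20, 22, 24, 26, 29, 31}

13 → 16 → 17 → 20 → 22 → 24 → 26 → 29 → 31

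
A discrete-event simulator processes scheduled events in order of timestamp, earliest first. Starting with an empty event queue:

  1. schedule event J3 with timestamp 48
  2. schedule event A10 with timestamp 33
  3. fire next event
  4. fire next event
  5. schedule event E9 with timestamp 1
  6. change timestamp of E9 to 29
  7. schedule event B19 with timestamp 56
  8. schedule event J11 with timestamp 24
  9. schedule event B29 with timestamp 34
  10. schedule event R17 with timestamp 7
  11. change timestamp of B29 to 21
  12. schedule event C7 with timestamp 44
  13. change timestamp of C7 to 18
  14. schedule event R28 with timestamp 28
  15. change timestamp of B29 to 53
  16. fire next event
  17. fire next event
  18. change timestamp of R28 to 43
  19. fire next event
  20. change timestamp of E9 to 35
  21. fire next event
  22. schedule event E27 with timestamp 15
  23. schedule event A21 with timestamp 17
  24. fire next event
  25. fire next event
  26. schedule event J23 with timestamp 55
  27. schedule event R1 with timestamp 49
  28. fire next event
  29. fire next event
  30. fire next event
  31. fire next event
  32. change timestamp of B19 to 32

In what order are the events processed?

add J3 (timestamp 48) → {J3:48}
add A10 (timestamp 33) → {A10:33, J3:48}
fire next event → A10; now {J3:48}
fire next event → J3; now {}
add E9 (timestamp 1) → {E9:1}
update E9 to timestamp 29 → {E9:29}
add B19 (timestamp 56) → {E9:29, B19:56}
add J11 (timestamp 24) → {J11:24, E9:29, B19:56}
add B29 (timestamp 34) → {J11:24, E9:29, B29:34, B19:56}
add R17 (timestamp 7) → {R17:7, J11:24, E9:29, B29:34, B19:56}
update B29 to timestamp 21 → {R17:7, B29:21, J11:24, E9:29, B19:56}
add C7 (timestamp 44) → {R17:7, B29:21, J11:24, E9:29, C7:44, B19:56}
update C7 to timestamp 18 → {R17:7, C7:18, B29:21, J11:24, E9:29, B19:56}
add R28 (timestamp 28) → {R17:7, C7:18, B29:21, J11:24, R28:28, E9:29, B19:56}
update B29 to timestamp 53 → {R17:7, C7:18, J11:24, R28:28, E9:29, B29:53, B19:56}
fire next event → R17; now {C7:18, J11:24, R28:28, E9:29, B29:53, B19:56}
fire next event → C7; now {J11:24, R28:28, E9:29, B29:53, B19:56}
update R28 to timestamp 43 → {J11:24, E9:29, R28:43, B29:53, B19:56}
fire next event → J11; now {E9:29, R28:43, B29:53, B19:56}
update E9 to timestamp 35 → {E9:35, R28:43, B29:53, B19:56}
fire next event → E9; now {R28:43, B29:53, B19:56}
add E27 (timestamp 15) → {E27:15, R28:43, B29:53, B19:56}
add A21 (timestamp 17) → {E27:15, A21:17, R28:43, B29:53, B19:56}
fire next event → E27; now {A21:17, R28:43, B29:53, B19:56}
fire next event → A21; now {R28:43, B29:53, B19:56}
add J23 (timestamp 55) → {R28:43, B29:53, J23:55, B19:56}
add R1 (timestamp 49) → {R28:43, R1:49, B29:53, J23:55, B19:56}
fire next event → R28; now {R1:49, B29:53, J23:55, B19:56}
fire next event → R1; now {B29:53, J23:55, B19:56}
fire next event → B29; now {J23:55, B19:56}
fire next event → J23; now {B19:56}
update B19 to timestamp 32 → {B19:32}

A10 → J3 → R17 → C7 → J11 → E9 → E27 → A21 → R28 → R1 → B29 → J23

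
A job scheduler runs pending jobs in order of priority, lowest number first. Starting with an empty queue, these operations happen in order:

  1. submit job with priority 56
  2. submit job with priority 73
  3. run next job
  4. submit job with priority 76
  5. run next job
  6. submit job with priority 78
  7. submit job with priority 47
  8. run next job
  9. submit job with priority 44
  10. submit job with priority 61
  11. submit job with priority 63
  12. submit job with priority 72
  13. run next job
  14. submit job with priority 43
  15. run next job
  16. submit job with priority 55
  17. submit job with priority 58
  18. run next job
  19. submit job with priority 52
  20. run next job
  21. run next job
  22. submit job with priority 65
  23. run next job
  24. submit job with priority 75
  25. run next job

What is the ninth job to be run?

61

insert 56 → {56}
insert 73 → {56, 73}
run next job → 56; now {73}
insert 76 → {73, 76}
run next job → 73; now {76}
insert 78 → {76, 78}
insert 47 → {47, 76, 78}
run next job → 47; now {76, 78}
insert 44 → {44, 76, 78}
insert 61 → {44, 61, 76, 78}
insert 63 → {44, 61, 63, 76, 78}
insert 72 → {44, 61, 63, 72, 76, 78}
run next job → 44; now {61, 63, 72, 76, 78}
insert 43 → {43, 61, 63, 72, 76, 78}
run next job → 43; now {61, 63, 72, 76, 78}
insert 55 → {55, 61, 63, 72, 76, 78}
insert 58 → {55, 58, 61, 63, 72, 76, 78}
run next job → 55; now {58, 61, 63, 72, 76, 78}
insert 52 → {52, 58, 61, 63, 72, 76, 78}
run next job → 52; now {58, 61, 63, 72, 76, 78}
run next job → 58; now {61, 63, 72, 76, 78}
insert 65 → {61, 63, 65, 72, 76, 78}
run next job → 61; now {63, 65, 72, 76, 78}
insert 75 → {63, 65, 72, 75, 76, 78}
run next job → 63; now {65, 72, 75, 76, 78}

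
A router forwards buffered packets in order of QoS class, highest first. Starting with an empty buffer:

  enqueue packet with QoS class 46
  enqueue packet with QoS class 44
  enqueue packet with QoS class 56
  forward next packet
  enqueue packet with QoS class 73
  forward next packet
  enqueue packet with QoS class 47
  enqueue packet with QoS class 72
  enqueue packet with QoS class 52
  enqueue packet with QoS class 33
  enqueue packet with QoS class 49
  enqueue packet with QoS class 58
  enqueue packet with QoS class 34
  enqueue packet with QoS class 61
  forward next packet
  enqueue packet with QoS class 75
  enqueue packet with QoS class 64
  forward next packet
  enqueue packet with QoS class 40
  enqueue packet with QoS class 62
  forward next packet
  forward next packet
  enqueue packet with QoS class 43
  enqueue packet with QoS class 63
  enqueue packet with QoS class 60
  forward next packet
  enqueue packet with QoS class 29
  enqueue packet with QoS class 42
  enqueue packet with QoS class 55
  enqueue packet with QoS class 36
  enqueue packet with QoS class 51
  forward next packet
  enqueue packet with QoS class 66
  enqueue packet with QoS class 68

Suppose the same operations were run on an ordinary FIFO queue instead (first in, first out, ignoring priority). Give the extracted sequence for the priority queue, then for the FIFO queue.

priority queue: 56, 73, 72, 75, 64, 62, 63, 61; FIFO queue: [46, 44, 56, 73, 47, 72, 52, 33]

insert 46 → {46}
insert 44 → {46, 44}
insert 56 → {56, 46, 44}
forward next packet → 56; now {46, 44}
insert 73 → {73, 46, 44}
forward next packet → 73; now {46, 44}
insert 47 → {47, 46, 44}
insert 72 → {72, 47, 46, 44}
insert 52 → {72, 52, 47, 46, 44}
insert 33 → {72, 52, 47, 46, 44, 33}
insert 49 → {72, 52, 49, 47, 46, 44, 33}
insert 58 → {72, 58, 52, 49, 47, 46, 44, 33}
insert 34 → {72, 58, 52, 49, 47, 46, 44, 34, 33}
insert 61 → {72, 61, 58, 52, 49, 47, 46, 44, 34, 33}
forward next packet → 72; now {61, 58, 52, 49, 47, 46, 44, 34, 33}
insert 75 → {75, 61, 58, 52, 49, 47, 46, 44, 34, 33}
insert 64 → {75, 64, 61, 58, 52, 49, 47, 46, 44, 34, 33}
forward next packet → 75; now {64, 61, 58, 52, 49, 47, 46, 44, 34, 33}
insert 40 → {64, 61, 58, 52, 49, 47, 46, 44, 40, 34, 33}
insert 62 → {64, 62, 61, 58, 52, 49, 47, 46, 44, 40, 34, 33}
forward next packet → 64; now {62, 61, 58, 52, 49, 47, 46, 44, 40, 34, 33}
forward next packet → 62; now {61, 58, 52, 49, 47, 46, 44, 40, 34, 33}
insert 43 → {61, 58, 52, 49, 47, 46, 44, 43, 40, 34, 33}
insert 63 → {63, 61, 58, 52, 49, 47, 46, 44, 43, 40, 34, 33}
insert 60 → {63, 61, 60, 58, 52, 49, 47, 46, 44, 43, 40, 34, 33}
forward next packet → 63; now {61, 60, 58, 52, 49, 47, 46, 44, 43, 40, 34, 33}
insert 29 → {61, 60, 58, 52, 49, 47, 46, 44, 43, 40, 34, 33, 29}
insert 42 → {61, 60, 58, 52, 49, 47, 46, 44, 43, 42, 40, 34, 33, 29}
insert 55 → {61, 60, 58, 55, 52, 49, 47, 46, 44, 43, 42, 40, 34, 33, 29}
insert 36 → {61, 60, 58, 55, 52, 49, 47, 46, 44, 43, 42, 40, 36, 34, 33, 29}
insert 51 → {61, 60, 58, 55, 52, 51, 49, 47, 46, 44, 43, 42, 40, 36, 34, 33, 29}
forward next packet → 61; now {60, 58, 55, 52, 51, 49, 47, 46, 44, 43, 42, 40, 36, 34, 33, 29}
insert 66 → {66, 60, 58, 55, 52, 51, 49, 47, 46, 44, 43, 42, 40, 36, 34, 33, 29}
insert 68 → {68, 66, 60, 58, 55, 52, 51, 49, 47, 46, 44, 43, 42, 40, 36, 34, 33, 29}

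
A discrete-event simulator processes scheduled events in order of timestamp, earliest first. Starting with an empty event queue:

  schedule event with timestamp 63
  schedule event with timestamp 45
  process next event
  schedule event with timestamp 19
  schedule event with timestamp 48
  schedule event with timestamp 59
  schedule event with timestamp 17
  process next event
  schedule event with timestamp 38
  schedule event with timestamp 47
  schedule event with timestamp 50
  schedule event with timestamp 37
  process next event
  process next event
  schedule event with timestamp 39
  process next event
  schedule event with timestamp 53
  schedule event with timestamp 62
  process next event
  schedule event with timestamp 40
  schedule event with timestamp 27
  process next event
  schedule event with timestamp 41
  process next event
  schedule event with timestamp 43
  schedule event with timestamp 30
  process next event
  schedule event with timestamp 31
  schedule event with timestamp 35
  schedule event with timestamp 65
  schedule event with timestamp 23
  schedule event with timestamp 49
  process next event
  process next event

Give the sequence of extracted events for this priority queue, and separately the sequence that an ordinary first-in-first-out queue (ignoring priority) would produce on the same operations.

priority queue: [45, 17, 19, 37, 38, 39, 27, 40, 30, 23, 31]; FIFO queue: [63, 45, 19, 48, 59, 17, 38, 47, 50, 37, 39]

insert 63 → {63}
insert 45 → {45, 63}
process next event → 45; now {63}
insert 19 → {19, 63}
insert 48 → {19, 48, 63}
insert 59 → {19, 48, 59, 63}
insert 17 → {17, 19, 48, 59, 63}
process next event → 17; now {19, 48, 59, 63}
insert 38 → {19, 38, 48, 59, 63}
insert 47 → {19, 38, 47, 48, 59, 63}
insert 50 → {19, 38, 47, 48, 50, 59, 63}
insert 37 → {19, 37, 38, 47, 48, 50, 59, 63}
process next event → 19; now {37, 38, 47, 48, 50, 59, 63}
process next event → 37; now {38, 47, 48, 50, 59, 63}
insert 39 → {38, 39, 47, 48, 50, 59, 63}
process next event → 38; now {39, 47, 48, 50, 59, 63}
insert 53 → {39, 47, 48, 50, 53, 59, 63}
insert 62 → {39, 47, 48, 50, 53, 59, 62, 63}
process next event → 39; now {47, 48, 50, 53, 59, 62, 63}
insert 40 → {40, 47, 48, 50, 53, 59, 62, 63}
insert 27 → {27, 40, 47, 48, 50, 53, 59, 62, 63}
process next event → 27; now {40, 47, 48, 50, 53, 59, 62, 63}
insert 41 → {40, 41, 47, 48, 50, 53, 59, 62, 63}
process next event → 40; now {41, 47, 48, 50, 53, 59, 62, 63}
insert 43 → {41, 43, 47, 48, 50, 53, 59, 62, 63}
insert 30 → {30, 41, 43, 47, 48, 50, 53, 59, 62, 63}
process next event → 30; now {41, 43, 47, 48, 50, 53, 59, 62, 63}
insert 31 → {31, 41, 43, 47, 48, 50, 53, 59, 62, 63}
insert 35 → {31, 35, 41, 43, 47, 48, 50, 53, 59, 62, 63}
insert 65 → {31, 35, 41, 43, 47, 48, 50, 53, 59, 62, 63, 65}
insert 23 → {23, 31, 35, 41, 43, 47, 48, 50, 53, 59, 62, 63, 65}
insert 49 → {23, 31, 35, 41, 43, 47, 48, 49, 50, 53, 59, 62, 63, 65}
process next event → 23; now {31, 35, 41, 43, 47, 48, 49, 50, 53, 59, 62, 63, 65}
process next event → 31; now {35, 41, 43, 47, 48, 49, 50, 53, 59, 62, 63, 65}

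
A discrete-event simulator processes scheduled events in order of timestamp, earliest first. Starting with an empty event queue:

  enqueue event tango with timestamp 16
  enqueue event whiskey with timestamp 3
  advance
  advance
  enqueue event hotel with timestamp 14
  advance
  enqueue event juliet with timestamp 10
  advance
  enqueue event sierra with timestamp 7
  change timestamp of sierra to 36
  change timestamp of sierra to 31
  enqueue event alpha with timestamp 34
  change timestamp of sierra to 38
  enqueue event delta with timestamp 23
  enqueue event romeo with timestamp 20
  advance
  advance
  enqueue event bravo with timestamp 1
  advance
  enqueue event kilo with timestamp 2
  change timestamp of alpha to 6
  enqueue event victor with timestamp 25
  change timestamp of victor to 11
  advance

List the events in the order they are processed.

[whiskey, tango, hotel, juliet, romeo, delta, bravo, kilo]

add tango (timestamp 16) → {tango:16}
add whiskey (timestamp 3) → {whiskey:3, tango:16}
advance → whiskey; now {tango:16}
advance → tango; now {}
add hotel (timestamp 14) → {hotel:14}
advance → hotel; now {}
add juliet (timestamp 10) → {juliet:10}
advance → juliet; now {}
add sierra (timestamp 7) → {sierra:7}
update sierra to timestamp 36 → {sierra:36}
update sierra to timestamp 31 → {sierra:31}
add alpha (timestamp 34) → {sierra:31, alpha:34}
update sierra to timestamp 38 → {alpha:34, sierra:38}
add delta (timestamp 23) → {delta:23, alpha:34, sierra:38}
add romeo (timestamp 20) → {romeo:20, delta:23, alpha:34, sierra:38}
advance → romeo; now {delta:23, alpha:34, sierra:38}
advance → delta; now {alpha:34, sierra:38}
add bravo (timestamp 1) → {bravo:1, alpha:34, sierra:38}
advance → bravo; now {alpha:34, sierra:38}
add kilo (timestamp 2) → {kilo:2, alpha:34, sierra:38}
update alpha to timestamp 6 → {kilo:2, alpha:6, sierra:38}
add victor (timestamp 25) → {kilo:2, alpha:6, victor:25, sierra:38}
update victor to timestamp 11 → {kilo:2, alpha:6, victor:11, sierra:38}
advance → kilo; now {alpha:6, victor:11, sierra:38}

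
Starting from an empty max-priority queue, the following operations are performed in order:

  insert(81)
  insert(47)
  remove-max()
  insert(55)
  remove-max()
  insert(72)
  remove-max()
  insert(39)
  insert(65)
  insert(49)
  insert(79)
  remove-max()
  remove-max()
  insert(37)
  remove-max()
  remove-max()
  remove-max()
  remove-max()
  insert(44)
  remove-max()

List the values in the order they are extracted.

insert 81 → {81}
insert 47 → {81, 47}
remove-max → 81; now {47}
insert 55 → {55, 47}
remove-max → 55; now {47}
insert 72 → {72, 47}
remove-max → 72; now {47}
insert 39 → {47, 39}
insert 65 → {65, 47, 39}
insert 49 → {65, 49, 47, 39}
insert 79 → {79, 65, 49, 47, 39}
remove-max → 79; now {65, 49, 47, 39}
remove-max → 65; now {49, 47, 39}
insert 37 → {49, 47, 39, 37}
remove-max → 49; now {47, 39, 37}
remove-max → 47; now {39, 37}
remove-max → 39; now {37}
remove-max → 37; now {}
insert 44 → {44}
remove-max → 44; now {}

[81, 55, 72, 79, 65, 49, 47, 39, 37, 44]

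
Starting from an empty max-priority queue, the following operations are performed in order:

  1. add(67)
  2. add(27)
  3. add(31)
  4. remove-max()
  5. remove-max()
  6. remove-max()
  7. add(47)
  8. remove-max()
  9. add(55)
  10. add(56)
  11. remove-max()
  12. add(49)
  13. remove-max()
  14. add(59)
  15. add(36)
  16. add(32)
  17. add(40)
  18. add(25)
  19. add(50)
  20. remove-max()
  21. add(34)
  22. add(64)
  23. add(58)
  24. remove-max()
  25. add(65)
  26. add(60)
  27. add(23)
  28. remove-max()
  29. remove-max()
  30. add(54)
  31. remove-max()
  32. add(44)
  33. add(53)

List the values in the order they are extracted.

[67, 31, 27, 47, 56, 55, 59, 64, 65, 60, 58]

insert 67 → {67}
insert 27 → {67, 27}
insert 31 → {67, 31, 27}
remove-max → 67; now {31, 27}
remove-max → 31; now {27}
remove-max → 27; now {}
insert 47 → {47}
remove-max → 47; now {}
insert 55 → {55}
insert 56 → {56, 55}
remove-max → 56; now {55}
insert 49 → {55, 49}
remove-max → 55; now {49}
insert 59 → {59, 49}
insert 36 → {59, 49, 36}
insert 32 → {59, 49, 36, 32}
insert 40 → {59, 49, 40, 36, 32}
insert 25 → {59, 49, 40, 36, 32, 25}
insert 50 → {59, 50, 49, 40, 36, 32, 25}
remove-max → 59; now {50, 49, 40, 36, 32, 25}
insert 34 → {50, 49, 40, 36, 34, 32, 25}
insert 64 → {64, 50, 49, 40, 36, 34, 32, 25}
insert 58 → {64, 58, 50, 49, 40, 36, 34, 32, 25}
remove-max → 64; now {58, 50, 49, 40, 36, 34, 32, 25}
insert 65 → {65, 58, 50, 49, 40, 36, 34, 32, 25}
insert 60 → {65, 60, 58, 50, 49, 40, 36, 34, 32, 25}
insert 23 → {65, 60, 58, 50, 49, 40, 36, 34, 32, 25, 23}
remove-max → 65; now {60, 58, 50, 49, 40, 36, 34, 32, 25, 23}
remove-max → 60; now {58, 50, 49, 40, 36, 34, 32, 25, 23}
insert 54 → {58, 54, 50, 49, 40, 36, 34, 32, 25, 23}
remove-max → 58; now {54, 50, 49, 40, 36, 34, 32, 25, 23}
insert 44 → {54, 50, 49, 44, 40, 36, 34, 32, 25, 23}
insert 53 → {54, 53, 50, 49, 44, 40, 36, 34, 32, 25, 23}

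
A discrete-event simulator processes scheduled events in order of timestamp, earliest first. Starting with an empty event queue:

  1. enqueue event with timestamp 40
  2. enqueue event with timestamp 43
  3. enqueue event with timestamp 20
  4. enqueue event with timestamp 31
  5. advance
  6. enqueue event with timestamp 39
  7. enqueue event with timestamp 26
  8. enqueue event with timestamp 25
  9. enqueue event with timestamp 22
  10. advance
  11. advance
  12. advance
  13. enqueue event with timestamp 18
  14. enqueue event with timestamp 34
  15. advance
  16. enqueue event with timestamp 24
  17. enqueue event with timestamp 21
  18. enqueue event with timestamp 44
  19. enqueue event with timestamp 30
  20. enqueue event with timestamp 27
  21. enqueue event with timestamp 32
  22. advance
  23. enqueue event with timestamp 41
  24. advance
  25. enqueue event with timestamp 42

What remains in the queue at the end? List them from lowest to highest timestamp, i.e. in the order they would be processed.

insert 40 → {40}
insert 43 → {40, 43}
insert 20 → {20, 40, 43}
insert 31 → {20, 31, 40, 43}
advance → 20; now {31, 40, 43}
insert 39 → {31, 39, 40, 43}
insert 26 → {26, 31, 39, 40, 43}
insert 25 → {25, 26, 31, 39, 40, 43}
insert 22 → {22, 25, 26, 31, 39, 40, 43}
advance → 22; now {25, 26, 31, 39, 40, 43}
advance → 25; now {26, 31, 39, 40, 43}
advance → 26; now {31, 39, 40, 43}
insert 18 → {18, 31, 39, 40, 43}
insert 34 → {18, 31, 34, 39, 40, 43}
advance → 18; now {31, 34, 39, 40, 43}
insert 24 → {24, 31, 34, 39, 40, 43}
insert 21 → {21, 24, 31, 34, 39, 40, 43}
insert 44 → {21, 24, 31, 34, 39, 40, 43, 44}
insert 30 → {21, 24, 30, 31, 34, 39, 40, 43, 44}
insert 27 → {21, 24, 27, 30, 31, 34, 39, 40, 43, 44}
insert 32 → {21, 24, 27, 30, 31, 32, 34, 39, 40, 43, 44}
advance → 21; now {24, 27, 30, 31, 32, 34, 39, 40, 43, 44}
insert 41 → {24, 27, 30, 31, 32, 34, 39, 40, 41, 43, 44}
advance → 24; now {27, 30, 31, 32, 34, 39, 40, 41, 43, 44}
insert 42 → {27, 30, 31, 32, 34, 39, 40, 41, 42, 43, 44}

[27, 30, 31, 32, 34, 39, 40, 41, 42, 43, 44]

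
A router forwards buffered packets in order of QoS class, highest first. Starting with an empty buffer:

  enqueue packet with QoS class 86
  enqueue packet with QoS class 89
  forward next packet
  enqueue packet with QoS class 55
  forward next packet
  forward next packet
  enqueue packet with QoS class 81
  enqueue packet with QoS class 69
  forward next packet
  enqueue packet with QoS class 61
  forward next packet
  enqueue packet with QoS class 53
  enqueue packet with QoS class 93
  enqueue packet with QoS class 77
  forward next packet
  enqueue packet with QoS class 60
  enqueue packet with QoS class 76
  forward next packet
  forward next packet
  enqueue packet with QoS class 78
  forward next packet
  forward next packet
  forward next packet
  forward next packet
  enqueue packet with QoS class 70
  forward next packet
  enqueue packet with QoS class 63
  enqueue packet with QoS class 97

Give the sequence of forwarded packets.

insert 86 → {86}
insert 89 → {89, 86}
forward next packet → 89; now {86}
insert 55 → {86, 55}
forward next packet → 86; now {55}
forward next packet → 55; now {}
insert 81 → {81}
insert 69 → {81, 69}
forward next packet → 81; now {69}
insert 61 → {69, 61}
forward next packet → 69; now {61}
insert 53 → {61, 53}
insert 93 → {93, 61, 53}
insert 77 → {93, 77, 61, 53}
forward next packet → 93; now {77, 61, 53}
insert 60 → {77, 61, 60, 53}
insert 76 → {77, 76, 61, 60, 53}
forward next packet → 77; now {76, 61, 60, 53}
forward next packet → 76; now {61, 60, 53}
insert 78 → {78, 61, 60, 53}
forward next packet → 78; now {61, 60, 53}
forward next packet → 61; now {60, 53}
forward next packet → 60; now {53}
forward next packet → 53; now {}
insert 70 → {70}
forward next packet → 70; now {}
insert 63 → {63}
insert 97 → {97, 63}

[89, 86, 55, 81, 69, 93, 77, 76, 78, 61, 60, 53, 70]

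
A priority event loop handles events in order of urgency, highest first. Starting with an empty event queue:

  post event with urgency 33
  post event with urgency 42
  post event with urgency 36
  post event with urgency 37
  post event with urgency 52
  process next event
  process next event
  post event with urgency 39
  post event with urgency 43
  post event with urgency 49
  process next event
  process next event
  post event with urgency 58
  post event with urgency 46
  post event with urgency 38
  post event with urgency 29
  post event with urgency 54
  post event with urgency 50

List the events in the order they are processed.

52, 42, 49, 43

insert 33 → {33}
insert 42 → {42, 33}
insert 36 → {42, 36, 33}
insert 37 → {42, 37, 36, 33}
insert 52 → {52, 42, 37, 36, 33}
process next event → 52; now {42, 37, 36, 33}
process next event → 42; now {37, 36, 33}
insert 39 → {39, 37, 36, 33}
insert 43 → {43, 39, 37, 36, 33}
insert 49 → {49, 43, 39, 37, 36, 33}
process next event → 49; now {43, 39, 37, 36, 33}
process next event → 43; now {39, 37, 36, 33}
insert 58 → {58, 39, 37, 36, 33}
insert 46 → {58, 46, 39, 37, 36, 33}
insert 38 → {58, 46, 39, 38, 37, 36, 33}
insert 29 → {58, 46, 39, 38, 37, 36, 33, 29}
insert 54 → {58, 54, 46, 39, 38, 37, 36, 33, 29}
insert 50 → {58, 54, 50, 46, 39, 38, 37, 36, 33, 29}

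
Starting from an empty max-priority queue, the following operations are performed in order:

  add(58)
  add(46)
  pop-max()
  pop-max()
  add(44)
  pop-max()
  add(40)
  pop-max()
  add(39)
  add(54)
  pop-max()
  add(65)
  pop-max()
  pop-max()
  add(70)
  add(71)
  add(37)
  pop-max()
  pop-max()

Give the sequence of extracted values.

[58, 46, 44, 40, 54, 65, 39, 71, 70]

insert 58 → {58}
insert 46 → {58, 46}
pop-max → 58; now {46}
pop-max → 46; now {}
insert 44 → {44}
pop-max → 44; now {}
insert 40 → {40}
pop-max → 40; now {}
insert 39 → {39}
insert 54 → {54, 39}
pop-max → 54; now {39}
insert 65 → {65, 39}
pop-max → 65; now {39}
pop-max → 39; now {}
insert 70 → {70}
insert 71 → {71, 70}
insert 37 → {71, 70, 37}
pop-max → 71; now {70, 37}
pop-max → 70; now {37}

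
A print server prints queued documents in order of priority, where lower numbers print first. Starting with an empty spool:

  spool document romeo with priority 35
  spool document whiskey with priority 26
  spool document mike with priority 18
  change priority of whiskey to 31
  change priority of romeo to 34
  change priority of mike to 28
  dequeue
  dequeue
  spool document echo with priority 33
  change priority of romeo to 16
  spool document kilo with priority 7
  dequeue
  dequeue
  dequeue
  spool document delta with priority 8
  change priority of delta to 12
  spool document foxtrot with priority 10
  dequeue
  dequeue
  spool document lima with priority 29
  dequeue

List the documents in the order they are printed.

add romeo (priority 35) → {romeo:35}
add whiskey (priority 26) → {whiskey:26, romeo:35}
add mike (priority 18) → {mike:18, whiskey:26, romeo:35}
update whiskey to priority 31 → {mike:18, whiskey:31, romeo:35}
update romeo to priority 34 → {mike:18, whiskey:31, romeo:34}
update mike to priority 28 → {mike:28, whiskey:31, romeo:34}
dequeue → mike; now {whiskey:31, romeo:34}
dequeue → whiskey; now {romeo:34}
add echo (priority 33) → {echo:33, romeo:34}
update romeo to priority 16 → {romeo:16, echo:33}
add kilo (priority 7) → {kilo:7, romeo:16, echo:33}
dequeue → kilo; now {romeo:16, echo:33}
dequeue → romeo; now {echo:33}
dequeue → echo; now {}
add delta (priority 8) → {delta:8}
update delta to priority 12 → {delta:12}
add foxtrot (priority 10) → {foxtrot:10, delta:12}
dequeue → foxtrot; now {delta:12}
dequeue → delta; now {}
add lima (priority 29) → {lima:29}
dequeue → lima; now {}

mike, whiskey, kilo, romeo, echo, foxtrot, delta, lima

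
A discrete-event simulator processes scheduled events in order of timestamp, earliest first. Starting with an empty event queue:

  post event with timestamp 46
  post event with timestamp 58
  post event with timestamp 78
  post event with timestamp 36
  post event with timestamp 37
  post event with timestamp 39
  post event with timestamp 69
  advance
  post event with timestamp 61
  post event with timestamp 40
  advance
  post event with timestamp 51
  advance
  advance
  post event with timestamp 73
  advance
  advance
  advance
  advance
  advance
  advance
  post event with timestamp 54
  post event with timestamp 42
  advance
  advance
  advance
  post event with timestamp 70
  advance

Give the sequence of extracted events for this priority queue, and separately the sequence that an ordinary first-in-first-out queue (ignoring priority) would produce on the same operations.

insert 46 → {46}
insert 58 → {46, 58}
insert 78 → {46, 58, 78}
insert 36 → {36, 46, 58, 78}
insert 37 → {36, 37, 46, 58, 78}
insert 39 → {36, 37, 39, 46, 58, 78}
insert 69 → {36, 37, 39, 46, 58, 69, 78}
advance → 36; now {37, 39, 46, 58, 69, 78}
insert 61 → {37, 39, 46, 58, 61, 69, 78}
insert 40 → {37, 39, 40, 46, 58, 61, 69, 78}
advance → 37; now {39, 40, 46, 58, 61, 69, 78}
insert 51 → {39, 40, 46, 51, 58, 61, 69, 78}
advance → 39; now {40, 46, 51, 58, 61, 69, 78}
advance → 40; now {46, 51, 58, 61, 69, 78}
insert 73 → {46, 51, 58, 61, 69, 73, 78}
advance → 46; now {51, 58, 61, 69, 73, 78}
advance → 51; now {58, 61, 69, 73, 78}
advance → 58; now {61, 69, 73, 78}
advance → 61; now {69, 73, 78}
advance → 69; now {73, 78}
advance → 73; now {78}
insert 54 → {54, 78}
insert 42 → {42, 54, 78}
advance → 42; now {54, 78}
advance → 54; now {78}
advance → 78; now {}
insert 70 → {70}
advance → 70; now {}

priority queue: [36, 37, 39, 40, 46, 51, 58, 61, 69, 73, 42, 54, 78, 70]; FIFO queue: 46, 58, 78, 36, 37, 39, 69, 61, 40, 51, 73, 54, 42, 70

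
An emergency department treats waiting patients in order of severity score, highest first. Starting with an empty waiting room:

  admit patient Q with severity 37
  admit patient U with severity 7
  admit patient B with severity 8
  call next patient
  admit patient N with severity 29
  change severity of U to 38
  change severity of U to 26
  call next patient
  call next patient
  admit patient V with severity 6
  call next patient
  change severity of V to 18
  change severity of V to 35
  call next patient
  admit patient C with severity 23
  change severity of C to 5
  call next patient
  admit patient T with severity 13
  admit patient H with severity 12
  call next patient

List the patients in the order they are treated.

Q, N, U, B, V, C, T

add Q (severity 37) → {Q:37}
add U (severity 7) → {Q:37, U:7}
add B (severity 8) → {Q:37, B:8, U:7}
call next patient → Q; now {B:8, U:7}
add N (severity 29) → {N:29, B:8, U:7}
update U to severity 38 → {U:38, N:29, B:8}
update U to severity 26 → {N:29, U:26, B:8}
call next patient → N; now {U:26, B:8}
call next patient → U; now {B:8}
add V (severity 6) → {B:8, V:6}
call next patient → B; now {V:6}
update V to severity 18 → {V:18}
update V to severity 35 → {V:35}
call next patient → V; now {}
add C (severity 23) → {C:23}
update C to severity 5 → {C:5}
call next patient → C; now {}
add T (severity 13) → {T:13}
add H (severity 12) → {T:13, H:12}
call next patient → T; now {H:12}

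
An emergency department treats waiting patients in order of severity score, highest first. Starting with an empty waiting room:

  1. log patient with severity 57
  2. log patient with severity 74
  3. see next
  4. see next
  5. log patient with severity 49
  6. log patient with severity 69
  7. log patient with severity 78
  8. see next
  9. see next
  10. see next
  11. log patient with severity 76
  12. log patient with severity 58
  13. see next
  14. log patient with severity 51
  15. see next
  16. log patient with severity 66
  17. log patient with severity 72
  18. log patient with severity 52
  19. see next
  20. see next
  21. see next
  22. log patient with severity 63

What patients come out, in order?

[74, 57, 78, 69, 49, 76, 58, 72, 66, 52]

insert 57 → {57}
insert 74 → {74, 57}
see next → 74; now {57}
see next → 57; now {}
insert 49 → {49}
insert 69 → {69, 49}
insert 78 → {78, 69, 49}
see next → 78; now {69, 49}
see next → 69; now {49}
see next → 49; now {}
insert 76 → {76}
insert 58 → {76, 58}
see next → 76; now {58}
insert 51 → {58, 51}
see next → 58; now {51}
insert 66 → {66, 51}
insert 72 → {72, 66, 51}
insert 52 → {72, 66, 52, 51}
see next → 72; now {66, 52, 51}
see next → 66; now {52, 51}
see next → 52; now {51}
insert 63 → {63, 51}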